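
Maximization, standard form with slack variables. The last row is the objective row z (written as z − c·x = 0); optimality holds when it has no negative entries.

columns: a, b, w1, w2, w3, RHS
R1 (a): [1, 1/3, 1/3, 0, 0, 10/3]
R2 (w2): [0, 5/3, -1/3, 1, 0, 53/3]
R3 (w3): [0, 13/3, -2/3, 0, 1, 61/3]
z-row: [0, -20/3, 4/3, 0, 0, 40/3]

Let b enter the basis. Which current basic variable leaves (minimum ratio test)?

w3

Column b entries and ratios — a: (10/3)/(1/3) = 10; w2: (53/3)/(5/3) = 53/5; w3: (61/3)/(13/3) = 61/13.
Smallest ratio is 61/13 in the row of w3, so w3 leaves.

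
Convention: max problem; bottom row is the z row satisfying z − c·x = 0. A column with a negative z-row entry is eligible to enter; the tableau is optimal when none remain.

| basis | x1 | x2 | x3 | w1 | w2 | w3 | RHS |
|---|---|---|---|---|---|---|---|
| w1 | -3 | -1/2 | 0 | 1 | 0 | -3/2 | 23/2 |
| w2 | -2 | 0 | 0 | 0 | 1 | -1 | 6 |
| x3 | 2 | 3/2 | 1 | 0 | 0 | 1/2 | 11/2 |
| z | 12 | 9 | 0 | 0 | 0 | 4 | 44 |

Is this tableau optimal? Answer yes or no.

Every z-row coefficient is ≥ 0, so the tableau is optimal.

yes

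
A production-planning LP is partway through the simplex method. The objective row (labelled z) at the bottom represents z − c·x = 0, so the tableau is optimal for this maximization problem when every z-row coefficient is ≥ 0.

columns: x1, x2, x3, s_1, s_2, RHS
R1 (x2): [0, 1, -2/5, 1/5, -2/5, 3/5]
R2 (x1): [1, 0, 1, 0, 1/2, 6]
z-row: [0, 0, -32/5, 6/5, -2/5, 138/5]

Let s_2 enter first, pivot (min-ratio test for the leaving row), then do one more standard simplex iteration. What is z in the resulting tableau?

66

Ratio test on column s_2 — row 1: entry -2/5 ≤ 0; row 2: 6/(1/2) = 12. Minimum is 12 at row 2 (x1 leaves); pivot element 1/2.
Pivot on row 2; the z-row RHS becomes 138/5 − (-2/5)·12 = 162/5.
Next entering variable (most negative z-row entry -28/5): x3.
Ratio test on column x3 — row 1: (27/5)/(2/5) = 27/2; row 2: 12/2 = 6. Minimum is 6 at row 2 (s_2 leaves); pivot element 2.
After the second pivot the z-row RHS is 162/5 − (-28/5)·6 = 66.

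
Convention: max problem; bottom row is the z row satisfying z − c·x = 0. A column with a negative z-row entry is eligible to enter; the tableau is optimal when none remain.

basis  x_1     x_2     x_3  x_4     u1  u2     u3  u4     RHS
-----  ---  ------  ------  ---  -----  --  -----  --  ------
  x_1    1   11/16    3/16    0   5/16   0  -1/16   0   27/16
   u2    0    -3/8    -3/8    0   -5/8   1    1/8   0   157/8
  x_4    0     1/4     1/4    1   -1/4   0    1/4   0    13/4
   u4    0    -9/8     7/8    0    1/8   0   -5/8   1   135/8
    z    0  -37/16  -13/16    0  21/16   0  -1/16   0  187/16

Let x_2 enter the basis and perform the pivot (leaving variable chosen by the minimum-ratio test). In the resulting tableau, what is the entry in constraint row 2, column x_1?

6/11

Ratio test on column x_2 — row 1: (27/16)/(11/16) = 27/11; row 2: entry -3/8 ≤ 0; row 3: (13/4)/(1/4) = 13; row 4: entry -9/8 ≤ 0. Minimum is 27/11 at row 1 (x_1 leaves); pivot element 11/16.
Divide row 1 by 11/16; eliminate column x_2 from the other rows.
Row 2 update in column x_1: 0 − (-3/8)·(16/11) = 6/11.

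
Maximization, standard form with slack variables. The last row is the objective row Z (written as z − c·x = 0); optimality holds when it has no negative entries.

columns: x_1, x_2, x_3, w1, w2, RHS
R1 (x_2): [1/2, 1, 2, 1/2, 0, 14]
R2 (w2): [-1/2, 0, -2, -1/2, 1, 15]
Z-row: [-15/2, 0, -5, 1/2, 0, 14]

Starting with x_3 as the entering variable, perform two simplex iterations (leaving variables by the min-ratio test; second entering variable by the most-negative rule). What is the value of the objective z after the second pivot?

Ratio test on column x_3 — row 1: 14/2 = 7; row 2: entry -2 ≤ 0. Minimum is 7 at row 1 (x_2 leaves); pivot element 2.
Pivot on row 1; the Z-row RHS becomes 14 − (-5)·7 = 49.
Next entering variable (most negative Z-row entry -25/4): x_1.
Ratio test on column x_1 — row 1: 7/(1/4) = 28; row 2: entry 0 ≤ 0. Minimum is 28 at row 1 (x_3 leaves); pivot element 1/4.
After the second pivot the Z-row RHS is 49 − (-25/4)·28 = 224.

224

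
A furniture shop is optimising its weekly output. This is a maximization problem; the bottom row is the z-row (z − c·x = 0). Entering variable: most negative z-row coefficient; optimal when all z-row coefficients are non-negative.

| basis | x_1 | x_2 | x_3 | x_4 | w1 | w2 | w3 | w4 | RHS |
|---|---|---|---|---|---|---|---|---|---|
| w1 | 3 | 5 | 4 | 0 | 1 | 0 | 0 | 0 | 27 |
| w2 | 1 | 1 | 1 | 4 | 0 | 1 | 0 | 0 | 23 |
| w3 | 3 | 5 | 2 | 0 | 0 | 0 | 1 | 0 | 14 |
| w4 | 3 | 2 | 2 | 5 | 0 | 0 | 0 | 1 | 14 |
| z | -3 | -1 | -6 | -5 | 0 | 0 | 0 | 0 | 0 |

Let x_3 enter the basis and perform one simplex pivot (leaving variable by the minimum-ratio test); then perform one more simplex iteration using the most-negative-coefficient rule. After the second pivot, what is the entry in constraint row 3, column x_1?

Ratio test on column x_3 — row 1: 27/4 = 27/4; row 2: 23/1 = 23; row 3: 14/2 = 7; row 4: 14/2 = 7. Minimum is 27/4 at row 1 (w1 leaves); pivot element 4.
Divide row 1 by 4; eliminate column x_3 from the other rows.
Second iteration: most negative z-row entry is -5 in column x_4, so x_4 enters.
Ratio test on column x_4 — row 1: entry 0 ≤ 0; row 2: (65/4)/4 = 65/16; row 3: entry 0 ≤ 0; row 4: (1/2)/5 = 1/10. Minimum is 1/10 at row 4 (w4 leaves); pivot element 5.
Divide row 4 by 5; eliminate column x_4 from the other rows.
After both pivots, the entry at constraint row 3, column x_1 is 3/2.

3/2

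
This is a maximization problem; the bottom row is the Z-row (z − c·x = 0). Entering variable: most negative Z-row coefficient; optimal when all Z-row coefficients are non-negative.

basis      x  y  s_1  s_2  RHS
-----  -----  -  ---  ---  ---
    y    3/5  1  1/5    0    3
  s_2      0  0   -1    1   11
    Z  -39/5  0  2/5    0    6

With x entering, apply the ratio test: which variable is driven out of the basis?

Column x entries and ratios — y: 3/(3/5) = 5; s_2: 0 ≤ 0, skip.
Smallest ratio is 5 in the row of y, so y leaves.

y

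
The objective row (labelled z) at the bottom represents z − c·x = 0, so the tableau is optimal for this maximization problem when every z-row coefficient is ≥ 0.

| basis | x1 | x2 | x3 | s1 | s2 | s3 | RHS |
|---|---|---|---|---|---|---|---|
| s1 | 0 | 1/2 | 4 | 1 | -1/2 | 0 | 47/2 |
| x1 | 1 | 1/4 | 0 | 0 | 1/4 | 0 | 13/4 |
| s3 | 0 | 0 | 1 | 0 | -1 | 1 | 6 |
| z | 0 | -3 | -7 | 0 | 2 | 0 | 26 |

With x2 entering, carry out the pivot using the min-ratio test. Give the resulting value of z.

Ratio test on column x2 — row 1: (47/2)/(1/2) = 47; row 2: (13/4)/(1/4) = 13; row 3: entry 0 ≤ 0. Minimum is 13 at row 2 (x1 leaves); pivot element 1/4.
Pivot on row 2; the z-row RHS becomes 26 − (-3)·13 = 65.

65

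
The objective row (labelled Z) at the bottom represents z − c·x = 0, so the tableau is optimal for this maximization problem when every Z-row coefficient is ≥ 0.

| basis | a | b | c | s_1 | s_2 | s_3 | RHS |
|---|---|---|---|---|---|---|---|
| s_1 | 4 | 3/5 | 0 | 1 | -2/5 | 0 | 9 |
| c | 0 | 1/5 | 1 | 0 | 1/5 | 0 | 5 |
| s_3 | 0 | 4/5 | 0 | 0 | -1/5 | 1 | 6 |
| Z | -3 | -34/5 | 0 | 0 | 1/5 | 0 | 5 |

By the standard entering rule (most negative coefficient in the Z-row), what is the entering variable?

Negative Z-row entries: a: -3, b: -34/5.
The most negative is -34/5 in column b, so b enters.

b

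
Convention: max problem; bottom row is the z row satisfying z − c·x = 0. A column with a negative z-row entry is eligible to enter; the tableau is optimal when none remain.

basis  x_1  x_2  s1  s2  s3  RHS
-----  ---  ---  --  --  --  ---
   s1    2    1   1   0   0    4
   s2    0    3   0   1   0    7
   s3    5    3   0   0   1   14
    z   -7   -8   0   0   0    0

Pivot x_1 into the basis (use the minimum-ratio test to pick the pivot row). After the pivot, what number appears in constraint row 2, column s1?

0

Ratio test on column x_1 — row 1: 4/2 = 2; row 2: entry 0 ≤ 0; row 3: 14/5 = 14/5. Minimum is 2 at row 1 (s1 leaves); pivot element 2.
Divide row 1 by 2; eliminate column x_1 from the other rows.
Row 2 update in column s1: 0 − 0·(1/2) = 0.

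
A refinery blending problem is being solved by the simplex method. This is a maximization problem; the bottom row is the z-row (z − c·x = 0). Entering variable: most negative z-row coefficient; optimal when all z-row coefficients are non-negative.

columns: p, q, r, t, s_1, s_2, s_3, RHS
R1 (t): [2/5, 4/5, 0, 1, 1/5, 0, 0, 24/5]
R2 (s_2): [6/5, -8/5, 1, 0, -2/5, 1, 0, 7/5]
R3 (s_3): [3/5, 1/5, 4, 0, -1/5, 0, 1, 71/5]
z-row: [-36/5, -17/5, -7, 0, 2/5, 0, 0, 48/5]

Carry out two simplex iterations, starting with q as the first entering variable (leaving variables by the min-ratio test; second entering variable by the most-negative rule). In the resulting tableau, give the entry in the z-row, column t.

Ratio test on column q — row 1: (24/5)/(4/5) = 6; row 2: entry -8/5 ≤ 0; row 3: (71/5)/(1/5) = 71. Minimum is 6 at row 1 (t leaves); pivot element 4/5.
Divide row 1 by 4/5; eliminate column q from the other rows.
Second iteration: most negative z-row entry is -7 in column r, so r enters.
Ratio test on column r — row 1: entry 0 ≤ 0; row 2: 11/1 = 11; row 3: 13/4 = 13/4. Minimum is 13/4 at row 3 (s_3 leaves); pivot element 4.
Divide row 3 by 4; eliminate column r from the other rows.
After both pivots, the entry at the z-row, column t is 61/16.

61/16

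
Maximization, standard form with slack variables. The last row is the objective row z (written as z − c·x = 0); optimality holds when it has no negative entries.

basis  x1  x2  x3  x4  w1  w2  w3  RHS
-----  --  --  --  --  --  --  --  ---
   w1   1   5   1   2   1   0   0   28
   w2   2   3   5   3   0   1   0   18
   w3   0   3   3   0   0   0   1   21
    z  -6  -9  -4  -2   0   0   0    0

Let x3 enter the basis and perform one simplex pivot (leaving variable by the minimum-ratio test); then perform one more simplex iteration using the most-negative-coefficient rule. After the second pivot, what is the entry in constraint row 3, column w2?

-6/11

Ratio test on column x3 — row 1: 28/1 = 28; row 2: 18/5 = 18/5; row 3: 21/3 = 7. Minimum is 18/5 at row 2 (w2 leaves); pivot element 5.
Divide row 2 by 5; eliminate column x3 from the other rows.
Second iteration: most negative z-row entry is -33/5 in column x2, so x2 enters.
Ratio test on column x2 — row 1: (122/5)/(22/5) = 61/11; row 2: (18/5)/(3/5) = 6; row 3: (51/5)/(6/5) = 17/2. Minimum is 61/11 at row 1 (w1 leaves); pivot element 22/5.
Divide row 1 by 22/5; eliminate column x2 from the other rows.
After both pivots, the entry at constraint row 3, column w2 is -6/11.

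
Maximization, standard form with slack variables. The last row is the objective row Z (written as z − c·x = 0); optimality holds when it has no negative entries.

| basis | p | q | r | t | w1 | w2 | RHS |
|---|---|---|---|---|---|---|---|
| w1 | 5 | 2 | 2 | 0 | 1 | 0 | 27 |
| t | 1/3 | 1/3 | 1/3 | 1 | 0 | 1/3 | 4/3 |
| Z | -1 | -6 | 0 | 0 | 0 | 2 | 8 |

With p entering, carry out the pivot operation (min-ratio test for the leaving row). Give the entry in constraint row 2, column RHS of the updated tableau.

4

Ratio test on column p — row 1: 27/5 = 27/5; row 2: (4/3)/(1/3) = 4. Minimum is 4 at row 2 (t leaves); pivot element 1/3.
Divide row 2 by 1/3; eliminate column p from the other rows.
In the new row 2, the RHS entry is the old entry divided by the pivot: (4/3)/(1/3) = 4.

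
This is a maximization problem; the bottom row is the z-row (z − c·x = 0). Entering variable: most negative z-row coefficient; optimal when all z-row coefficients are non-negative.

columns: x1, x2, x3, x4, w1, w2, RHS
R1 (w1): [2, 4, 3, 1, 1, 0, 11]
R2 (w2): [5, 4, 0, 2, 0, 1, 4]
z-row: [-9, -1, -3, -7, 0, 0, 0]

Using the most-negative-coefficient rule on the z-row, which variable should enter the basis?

Negative z-row entries: x1: -9, x2: -1, x3: -3, x4: -7.
The most negative is -9 in column x1, so x1 enters.

x1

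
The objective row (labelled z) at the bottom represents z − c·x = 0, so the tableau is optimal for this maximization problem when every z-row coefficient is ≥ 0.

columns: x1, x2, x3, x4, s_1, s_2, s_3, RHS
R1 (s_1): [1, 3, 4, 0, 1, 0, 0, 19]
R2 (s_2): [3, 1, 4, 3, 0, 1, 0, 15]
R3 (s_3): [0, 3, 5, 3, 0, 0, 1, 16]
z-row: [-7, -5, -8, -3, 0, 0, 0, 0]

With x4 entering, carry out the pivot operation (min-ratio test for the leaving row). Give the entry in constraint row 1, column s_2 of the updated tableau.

Ratio test on column x4 — row 1: entry 0 ≤ 0; row 2: 15/3 = 5; row 3: 16/3 = 16/3. Minimum is 5 at row 2 (s_2 leaves); pivot element 3.
Divide row 2 by 3; eliminate column x4 from the other rows.
Row 1 update in column s_2: 0 − 0·(1/3) = 0.

0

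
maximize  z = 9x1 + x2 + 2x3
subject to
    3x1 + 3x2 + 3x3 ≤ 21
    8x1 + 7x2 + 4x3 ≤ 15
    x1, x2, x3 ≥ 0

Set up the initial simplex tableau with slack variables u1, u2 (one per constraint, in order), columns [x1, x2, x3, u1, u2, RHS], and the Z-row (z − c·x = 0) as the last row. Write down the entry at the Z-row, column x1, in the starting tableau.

The Z-row carries the negated objective coefficients: the x1 entry is -9.

-9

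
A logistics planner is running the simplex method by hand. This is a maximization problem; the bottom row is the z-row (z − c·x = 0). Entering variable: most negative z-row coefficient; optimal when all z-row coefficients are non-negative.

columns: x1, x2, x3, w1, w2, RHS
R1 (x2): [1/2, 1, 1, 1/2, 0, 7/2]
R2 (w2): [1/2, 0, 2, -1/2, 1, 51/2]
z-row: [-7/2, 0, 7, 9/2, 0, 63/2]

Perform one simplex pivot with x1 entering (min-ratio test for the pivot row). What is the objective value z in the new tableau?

56

Ratio test on column x1 — row 1: (7/2)/(1/2) = 7; row 2: (51/2)/(1/2) = 51. Minimum is 7 at row 1 (x2 leaves); pivot element 1/2.
Pivot on row 1; the z-row RHS becomes 63/2 − (-7/2)·7 = 56.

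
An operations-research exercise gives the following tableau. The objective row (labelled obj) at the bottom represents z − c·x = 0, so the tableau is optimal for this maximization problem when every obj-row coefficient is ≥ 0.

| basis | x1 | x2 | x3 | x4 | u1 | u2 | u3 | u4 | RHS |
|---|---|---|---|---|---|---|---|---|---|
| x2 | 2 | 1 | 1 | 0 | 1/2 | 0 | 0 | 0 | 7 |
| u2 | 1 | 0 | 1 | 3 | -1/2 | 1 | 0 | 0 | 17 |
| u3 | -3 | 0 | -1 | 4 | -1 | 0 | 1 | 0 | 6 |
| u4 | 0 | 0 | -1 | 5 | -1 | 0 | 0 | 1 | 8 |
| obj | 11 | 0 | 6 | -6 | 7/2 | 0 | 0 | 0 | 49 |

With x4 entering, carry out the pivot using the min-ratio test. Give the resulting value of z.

Ratio test on column x4 — row 1: entry 0 ≤ 0; row 2: 17/3 = 17/3; row 3: 6/4 = 3/2; row 4: 8/5 = 8/5. Minimum is 3/2 at row 3 (u3 leaves); pivot element 4.
Pivot on row 3; the obj-row RHS becomes 49 − (-6)·(3/2) = 58.

58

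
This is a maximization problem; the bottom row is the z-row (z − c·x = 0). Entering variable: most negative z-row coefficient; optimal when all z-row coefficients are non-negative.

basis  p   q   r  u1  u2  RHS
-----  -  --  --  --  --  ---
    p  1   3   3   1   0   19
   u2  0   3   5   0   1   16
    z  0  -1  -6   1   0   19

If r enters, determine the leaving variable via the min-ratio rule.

u2

Column r entries and ratios — p: 19/3 = 19/3; u2: 16/5 = 16/5.
Smallest ratio is 16/5 in the row of u2, so u2 leaves.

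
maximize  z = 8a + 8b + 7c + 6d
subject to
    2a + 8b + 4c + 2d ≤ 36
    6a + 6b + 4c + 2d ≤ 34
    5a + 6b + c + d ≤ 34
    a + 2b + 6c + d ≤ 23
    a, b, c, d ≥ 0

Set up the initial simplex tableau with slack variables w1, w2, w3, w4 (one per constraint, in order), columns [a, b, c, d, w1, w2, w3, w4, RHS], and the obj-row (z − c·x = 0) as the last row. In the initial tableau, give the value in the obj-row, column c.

The obj-row carries the negated objective coefficients: the c entry is -7.

-7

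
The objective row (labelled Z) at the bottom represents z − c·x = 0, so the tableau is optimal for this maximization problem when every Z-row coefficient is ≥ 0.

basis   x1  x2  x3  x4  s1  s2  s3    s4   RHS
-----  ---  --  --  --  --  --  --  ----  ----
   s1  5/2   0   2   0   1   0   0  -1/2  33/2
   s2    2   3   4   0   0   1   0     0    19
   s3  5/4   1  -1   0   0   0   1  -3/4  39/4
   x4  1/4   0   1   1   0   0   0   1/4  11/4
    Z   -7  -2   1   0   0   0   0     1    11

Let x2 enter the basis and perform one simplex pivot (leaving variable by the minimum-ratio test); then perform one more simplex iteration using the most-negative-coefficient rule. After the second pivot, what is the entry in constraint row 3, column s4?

-9/7

Ratio test on column x2 — row 1: entry 0 ≤ 0; row 2: 19/3 = 19/3; row 3: (39/4)/1 = 39/4; row 4: entry 0 ≤ 0. Minimum is 19/3 at row 2 (s2 leaves); pivot element 3.
Divide row 2 by 3; eliminate column x2 from the other rows.
Second iteration: most negative Z-row entry is -17/3 in column x1, so x1 enters.
Ratio test on column x1 — row 1: (33/2)/(5/2) = 33/5; row 2: (19/3)/(2/3) = 19/2; row 3: (41/12)/(7/12) = 41/7; row 4: (11/4)/(1/4) = 11. Minimum is 41/7 at row 3 (s3 leaves); pivot element 7/12.
Divide row 3 by 7/12; eliminate column x1 from the other rows.
After both pivots, the entry at constraint row 3, column s4 is -9/7.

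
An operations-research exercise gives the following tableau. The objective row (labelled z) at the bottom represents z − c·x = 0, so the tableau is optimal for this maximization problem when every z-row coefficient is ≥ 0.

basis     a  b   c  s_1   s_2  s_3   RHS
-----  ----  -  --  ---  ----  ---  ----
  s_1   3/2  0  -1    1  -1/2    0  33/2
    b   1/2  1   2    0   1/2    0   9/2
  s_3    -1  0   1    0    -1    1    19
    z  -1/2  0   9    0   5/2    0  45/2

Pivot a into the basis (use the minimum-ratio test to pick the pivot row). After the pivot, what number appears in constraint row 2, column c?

4

Ratio test on column a — row 1: (33/2)/(3/2) = 11; row 2: (9/2)/(1/2) = 9; row 3: entry -1 ≤ 0. Minimum is 9 at row 2 (b leaves); pivot element 1/2.
Divide row 2 by 1/2; eliminate column a from the other rows.
In the new row 2, the c entry is the old entry divided by the pivot: 2/(1/2) = 4.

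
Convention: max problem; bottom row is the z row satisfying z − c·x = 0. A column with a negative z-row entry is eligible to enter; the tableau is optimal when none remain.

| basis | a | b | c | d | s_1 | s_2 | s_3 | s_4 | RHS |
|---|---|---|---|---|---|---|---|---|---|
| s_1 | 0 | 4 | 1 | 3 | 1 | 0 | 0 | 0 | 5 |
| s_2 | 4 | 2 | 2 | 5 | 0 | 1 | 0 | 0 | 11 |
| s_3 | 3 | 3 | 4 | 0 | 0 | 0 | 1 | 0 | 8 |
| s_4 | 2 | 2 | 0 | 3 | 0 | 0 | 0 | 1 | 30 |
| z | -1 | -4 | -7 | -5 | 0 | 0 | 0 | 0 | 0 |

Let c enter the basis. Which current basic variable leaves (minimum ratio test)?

s_3

Column c entries and ratios — s_1: 5/1 = 5; s_2: 11/2 = 11/2; s_3: 8/4 = 2; s_4: 0 ≤ 0, skip.
Smallest ratio is 2 in the row of s_3, so s_3 leaves.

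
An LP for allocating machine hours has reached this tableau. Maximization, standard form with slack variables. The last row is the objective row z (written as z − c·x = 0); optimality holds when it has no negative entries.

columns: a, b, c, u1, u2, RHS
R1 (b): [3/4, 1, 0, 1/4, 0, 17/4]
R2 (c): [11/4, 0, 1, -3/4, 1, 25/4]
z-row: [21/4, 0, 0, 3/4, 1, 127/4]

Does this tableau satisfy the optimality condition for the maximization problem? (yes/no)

yes

Every z-row coefficient is ≥ 0, so the tableau is optimal.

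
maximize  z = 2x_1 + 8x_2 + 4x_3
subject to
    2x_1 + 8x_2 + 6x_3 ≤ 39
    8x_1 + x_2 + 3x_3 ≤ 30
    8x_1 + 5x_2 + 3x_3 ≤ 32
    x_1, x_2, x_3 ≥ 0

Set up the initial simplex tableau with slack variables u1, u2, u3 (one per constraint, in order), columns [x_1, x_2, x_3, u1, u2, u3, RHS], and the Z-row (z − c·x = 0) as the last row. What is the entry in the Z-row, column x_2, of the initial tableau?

The Z-row carries the negated objective coefficients: the x_2 entry is -8.

-8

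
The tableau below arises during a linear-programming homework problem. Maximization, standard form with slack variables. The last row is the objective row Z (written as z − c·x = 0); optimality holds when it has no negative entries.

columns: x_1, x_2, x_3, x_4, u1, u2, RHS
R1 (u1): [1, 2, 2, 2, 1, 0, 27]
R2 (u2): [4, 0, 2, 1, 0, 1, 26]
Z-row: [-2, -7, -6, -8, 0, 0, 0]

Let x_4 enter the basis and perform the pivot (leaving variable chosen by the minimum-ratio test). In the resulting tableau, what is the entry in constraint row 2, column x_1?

Ratio test on column x_4 — row 1: 27/2 = 27/2; row 2: 26/1 = 26. Minimum is 27/2 at row 1 (u1 leaves); pivot element 2.
Divide row 1 by 2; eliminate column x_4 from the other rows.
Row 2 update in column x_1: 4 − 1·(1/2) = 7/2.

7/2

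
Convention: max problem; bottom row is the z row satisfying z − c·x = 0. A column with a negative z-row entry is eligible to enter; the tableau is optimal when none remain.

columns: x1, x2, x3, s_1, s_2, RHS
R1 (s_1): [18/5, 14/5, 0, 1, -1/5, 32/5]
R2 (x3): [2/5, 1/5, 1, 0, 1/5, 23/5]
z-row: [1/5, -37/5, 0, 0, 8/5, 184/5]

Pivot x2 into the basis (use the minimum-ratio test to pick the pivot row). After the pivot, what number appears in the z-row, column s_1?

37/14

Ratio test on column x2 — row 1: (32/5)/(14/5) = 16/7; row 2: (23/5)/(1/5) = 23. Minimum is 16/7 at row 1 (s_1 leaves); pivot element 14/5.
Divide row 1 by 14/5; eliminate column x2 from the other rows.
z-row update in column s_1: 0 − (-37/5)·(5/14) = 37/14.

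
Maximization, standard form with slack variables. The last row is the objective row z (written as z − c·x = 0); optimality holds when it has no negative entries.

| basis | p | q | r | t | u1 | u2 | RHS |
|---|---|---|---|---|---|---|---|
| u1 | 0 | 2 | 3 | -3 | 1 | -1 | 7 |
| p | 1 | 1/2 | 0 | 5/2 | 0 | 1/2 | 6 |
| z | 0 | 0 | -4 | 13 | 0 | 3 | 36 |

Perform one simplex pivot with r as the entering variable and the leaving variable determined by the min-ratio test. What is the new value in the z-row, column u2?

5/3

Ratio test on column r — row 1: 7/3 = 7/3; row 2: entry 0 ≤ 0. Minimum is 7/3 at row 1 (u1 leaves); pivot element 3.
Divide row 1 by 3; eliminate column r from the other rows.
z-row update in column u2: 3 − (-4)·(-1/3) = 5/3.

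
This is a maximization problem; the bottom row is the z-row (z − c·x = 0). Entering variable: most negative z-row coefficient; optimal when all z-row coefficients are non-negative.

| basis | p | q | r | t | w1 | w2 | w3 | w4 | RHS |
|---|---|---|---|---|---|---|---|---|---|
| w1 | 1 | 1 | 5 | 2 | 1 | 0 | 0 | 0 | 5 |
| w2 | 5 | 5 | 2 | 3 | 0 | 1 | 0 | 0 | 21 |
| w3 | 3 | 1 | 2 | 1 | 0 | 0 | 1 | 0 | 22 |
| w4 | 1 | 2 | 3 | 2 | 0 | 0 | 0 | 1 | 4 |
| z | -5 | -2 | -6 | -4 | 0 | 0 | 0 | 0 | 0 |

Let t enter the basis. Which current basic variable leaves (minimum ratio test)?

Column t entries and ratios — w1: 5/2 = 5/2; w2: 21/3 = 7; w3: 22/1 = 22; w4: 4/2 = 2.
Smallest ratio is 2 in the row of w4, so w4 leaves.

w4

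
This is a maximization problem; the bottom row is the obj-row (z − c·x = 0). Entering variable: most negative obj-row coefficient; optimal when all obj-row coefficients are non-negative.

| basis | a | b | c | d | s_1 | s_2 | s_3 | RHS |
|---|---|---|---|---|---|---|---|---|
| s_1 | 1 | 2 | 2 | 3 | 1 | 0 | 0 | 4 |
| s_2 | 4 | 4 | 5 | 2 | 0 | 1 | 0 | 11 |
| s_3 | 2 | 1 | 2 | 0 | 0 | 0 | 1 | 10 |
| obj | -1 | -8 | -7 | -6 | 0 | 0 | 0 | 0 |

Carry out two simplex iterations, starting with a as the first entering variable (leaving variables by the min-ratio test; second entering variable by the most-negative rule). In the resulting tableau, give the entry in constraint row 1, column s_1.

1

Ratio test on column a — row 1: 4/1 = 4; row 2: 11/4 = 11/4; row 3: 10/2 = 5. Minimum is 11/4 at row 2 (s_2 leaves); pivot element 4.
Divide row 2 by 4; eliminate column a from the other rows.
Second iteration: most negative obj-row entry is -7 in column b, so b enters.
Ratio test on column b — row 1: (5/4)/1 = 5/4; row 2: (11/4)/1 = 11/4; row 3: entry -1 ≤ 0. Minimum is 5/4 at row 1 (s_1 leaves); pivot element 1.
Divide row 1 by 1; eliminate column b from the other rows.
After both pivots, the entry at constraint row 1, column s_1 is 1.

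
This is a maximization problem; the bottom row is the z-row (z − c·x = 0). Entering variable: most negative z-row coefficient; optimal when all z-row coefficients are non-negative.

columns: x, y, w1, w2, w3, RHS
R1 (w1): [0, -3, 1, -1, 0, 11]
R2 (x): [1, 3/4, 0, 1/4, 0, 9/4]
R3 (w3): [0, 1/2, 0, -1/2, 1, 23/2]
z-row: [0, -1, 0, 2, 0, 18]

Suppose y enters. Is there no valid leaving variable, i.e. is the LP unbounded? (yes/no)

Column y has positive entries in row(s) 2, 3, so the ratio test bounds it — not unbounded.

no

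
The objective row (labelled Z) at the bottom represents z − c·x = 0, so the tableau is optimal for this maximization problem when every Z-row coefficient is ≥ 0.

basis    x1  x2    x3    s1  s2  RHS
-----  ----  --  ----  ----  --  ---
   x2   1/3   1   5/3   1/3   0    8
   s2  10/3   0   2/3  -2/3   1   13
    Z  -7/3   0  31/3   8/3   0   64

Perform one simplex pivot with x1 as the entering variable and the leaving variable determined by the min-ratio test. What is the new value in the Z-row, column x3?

Ratio test on column x1 — row 1: 8/(1/3) = 24; row 2: 13/(10/3) = 39/10. Minimum is 39/10 at row 2 (s2 leaves); pivot element 10/3.
Divide row 2 by 10/3; eliminate column x1 from the other rows.
Z-row update in column x3: 31/3 − (-7/3)·(1/5) = 54/5.

54/5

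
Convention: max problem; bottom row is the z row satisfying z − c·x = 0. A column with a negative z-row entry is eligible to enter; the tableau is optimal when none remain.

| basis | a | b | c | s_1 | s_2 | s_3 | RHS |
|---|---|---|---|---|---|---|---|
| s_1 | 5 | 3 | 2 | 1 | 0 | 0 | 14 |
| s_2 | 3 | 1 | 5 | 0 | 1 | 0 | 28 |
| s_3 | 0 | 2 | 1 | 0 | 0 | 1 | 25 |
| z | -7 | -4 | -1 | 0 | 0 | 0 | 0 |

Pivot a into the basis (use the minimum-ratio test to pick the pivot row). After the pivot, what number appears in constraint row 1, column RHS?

Ratio test on column a — row 1: 14/5 = 14/5; row 2: 28/3 = 28/3; row 3: entry 0 ≤ 0. Minimum is 14/5 at row 1 (s_1 leaves); pivot element 5.
Divide row 1 by 5; eliminate column a from the other rows.
In the new row 1, the RHS entry is the old entry divided by the pivot: 14/5 = 14/5.

14/5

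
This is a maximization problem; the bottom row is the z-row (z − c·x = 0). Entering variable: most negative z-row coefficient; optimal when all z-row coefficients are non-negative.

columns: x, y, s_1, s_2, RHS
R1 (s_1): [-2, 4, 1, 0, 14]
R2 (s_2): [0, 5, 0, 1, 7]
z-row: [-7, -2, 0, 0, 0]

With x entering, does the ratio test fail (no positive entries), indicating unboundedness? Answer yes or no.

Every constraint-row entry in column x is ≤ 0, so increasing x is unbounded.

yes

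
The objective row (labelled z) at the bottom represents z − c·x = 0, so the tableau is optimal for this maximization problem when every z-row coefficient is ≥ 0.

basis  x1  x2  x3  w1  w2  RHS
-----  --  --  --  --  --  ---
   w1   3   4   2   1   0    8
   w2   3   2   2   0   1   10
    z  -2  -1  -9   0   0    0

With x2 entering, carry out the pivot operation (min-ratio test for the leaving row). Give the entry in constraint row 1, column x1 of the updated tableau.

3/4

Ratio test on column x2 — row 1: 8/4 = 2; row 2: 10/2 = 5. Minimum is 2 at row 1 (w1 leaves); pivot element 4.
Divide row 1 by 4; eliminate column x2 from the other rows.
In the new row 1, the x1 entry is the old entry divided by the pivot: 3/4 = 3/4.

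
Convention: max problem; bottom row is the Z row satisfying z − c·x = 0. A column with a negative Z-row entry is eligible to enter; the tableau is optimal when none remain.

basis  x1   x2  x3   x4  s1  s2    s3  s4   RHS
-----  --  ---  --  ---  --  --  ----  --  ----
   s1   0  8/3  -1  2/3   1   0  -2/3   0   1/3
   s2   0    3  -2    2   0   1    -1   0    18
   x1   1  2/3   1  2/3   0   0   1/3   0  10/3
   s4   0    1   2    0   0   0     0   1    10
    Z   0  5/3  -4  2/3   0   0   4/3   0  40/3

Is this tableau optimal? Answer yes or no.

The Z-row has a negative entry -4 in column x3, so it is not optimal.

no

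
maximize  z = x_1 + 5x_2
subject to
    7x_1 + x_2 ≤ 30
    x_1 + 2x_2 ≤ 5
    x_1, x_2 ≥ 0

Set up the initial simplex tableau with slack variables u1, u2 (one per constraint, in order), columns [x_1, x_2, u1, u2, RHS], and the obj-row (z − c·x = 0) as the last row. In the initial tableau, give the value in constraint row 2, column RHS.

The RHS of constraint 2 is b_2 = 5.

5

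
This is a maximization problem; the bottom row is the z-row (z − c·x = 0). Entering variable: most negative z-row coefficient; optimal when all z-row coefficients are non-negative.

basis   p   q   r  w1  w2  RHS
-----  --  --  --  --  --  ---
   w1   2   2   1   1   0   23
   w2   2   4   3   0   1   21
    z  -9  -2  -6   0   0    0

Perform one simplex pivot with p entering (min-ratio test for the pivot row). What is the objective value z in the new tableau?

189/2

Ratio test on column p — row 1: 23/2 = 23/2; row 2: 21/2 = 21/2. Minimum is 21/2 at row 2 (w2 leaves); pivot element 2.
Pivot on row 2; the z-row RHS becomes 0 − (-9)·(21/2) = 189/2.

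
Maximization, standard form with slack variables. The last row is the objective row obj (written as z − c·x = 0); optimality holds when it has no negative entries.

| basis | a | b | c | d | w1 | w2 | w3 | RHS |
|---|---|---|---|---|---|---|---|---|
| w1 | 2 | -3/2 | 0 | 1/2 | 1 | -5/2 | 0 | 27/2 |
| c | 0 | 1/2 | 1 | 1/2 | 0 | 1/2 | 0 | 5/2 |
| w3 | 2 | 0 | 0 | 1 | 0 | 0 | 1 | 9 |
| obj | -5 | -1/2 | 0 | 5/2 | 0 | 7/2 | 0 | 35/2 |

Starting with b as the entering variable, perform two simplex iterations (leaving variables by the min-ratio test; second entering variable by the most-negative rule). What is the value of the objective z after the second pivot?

85/2

Ratio test on column b — row 1: entry -3/2 ≤ 0; row 2: (5/2)/(1/2) = 5; row 3: entry 0 ≤ 0. Minimum is 5 at row 2 (c leaves); pivot element 1/2.
Pivot on row 2; the obj-row RHS becomes 35/2 − (-1/2)·5 = 20.
Next entering variable (most negative obj-row entry -5): a.
Ratio test on column a — row 1: 21/2 = 21/2; row 2: entry 0 ≤ 0; row 3: 9/2 = 9/2. Minimum is 9/2 at row 3 (w3 leaves); pivot element 2.
After the second pivot the obj-row RHS is 20 − (-5)·(9/2) = 85/2.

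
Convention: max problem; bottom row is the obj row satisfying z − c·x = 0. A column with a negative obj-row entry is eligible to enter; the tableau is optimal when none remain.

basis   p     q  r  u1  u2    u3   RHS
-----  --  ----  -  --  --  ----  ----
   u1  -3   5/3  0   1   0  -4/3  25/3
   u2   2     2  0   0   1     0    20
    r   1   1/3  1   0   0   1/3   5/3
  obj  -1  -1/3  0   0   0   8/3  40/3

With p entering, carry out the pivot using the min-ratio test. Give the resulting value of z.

15

Ratio test on column p — row 1: entry -3 ≤ 0; row 2: 20/2 = 10; row 3: (5/3)/1 = 5/3. Minimum is 5/3 at row 3 (r leaves); pivot element 1.
Pivot on row 3; the obj-row RHS becomes 40/3 − (-1)·(5/3) = 15.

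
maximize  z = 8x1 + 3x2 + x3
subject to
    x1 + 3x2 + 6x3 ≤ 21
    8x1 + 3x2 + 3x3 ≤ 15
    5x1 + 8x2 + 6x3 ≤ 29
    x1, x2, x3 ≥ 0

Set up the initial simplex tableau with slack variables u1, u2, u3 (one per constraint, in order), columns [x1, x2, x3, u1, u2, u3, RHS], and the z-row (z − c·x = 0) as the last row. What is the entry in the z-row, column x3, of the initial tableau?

-1

The z-row carries the negated objective coefficients: the x3 entry is -1.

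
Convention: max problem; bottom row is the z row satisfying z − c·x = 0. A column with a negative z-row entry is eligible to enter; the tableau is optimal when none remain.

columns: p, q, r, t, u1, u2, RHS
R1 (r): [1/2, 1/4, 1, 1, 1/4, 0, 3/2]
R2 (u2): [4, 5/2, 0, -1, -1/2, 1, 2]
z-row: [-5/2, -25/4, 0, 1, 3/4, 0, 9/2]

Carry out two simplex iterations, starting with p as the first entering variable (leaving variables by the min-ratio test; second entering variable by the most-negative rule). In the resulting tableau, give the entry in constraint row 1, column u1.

3/10

Ratio test on column p — row 1: (3/2)/(1/2) = 3; row 2: 2/4 = 1/2. Minimum is 1/2 at row 2 (u2 leaves); pivot element 4.
Divide row 2 by 4; eliminate column p from the other rows.
Second iteration: most negative z-row entry is -75/16 in column q, so q enters.
Ratio test on column q — row 1: entry -1/16 ≤ 0; row 2: (1/2)/(5/8) = 4/5. Minimum is 4/5 at row 2 (p leaves); pivot element 5/8.
Divide row 2 by 5/8; eliminate column q from the other rows.
After both pivots, the entry at constraint row 1, column u1 is 3/10.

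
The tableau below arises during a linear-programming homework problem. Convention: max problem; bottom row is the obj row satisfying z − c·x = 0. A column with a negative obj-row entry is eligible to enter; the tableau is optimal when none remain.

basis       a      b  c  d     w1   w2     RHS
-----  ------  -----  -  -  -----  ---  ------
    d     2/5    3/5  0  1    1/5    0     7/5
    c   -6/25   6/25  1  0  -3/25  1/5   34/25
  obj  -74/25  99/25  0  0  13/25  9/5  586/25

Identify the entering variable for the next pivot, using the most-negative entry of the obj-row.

a

Negative obj-row entries: a: -74/25.
The most negative is -74/25 in column a, so a enters.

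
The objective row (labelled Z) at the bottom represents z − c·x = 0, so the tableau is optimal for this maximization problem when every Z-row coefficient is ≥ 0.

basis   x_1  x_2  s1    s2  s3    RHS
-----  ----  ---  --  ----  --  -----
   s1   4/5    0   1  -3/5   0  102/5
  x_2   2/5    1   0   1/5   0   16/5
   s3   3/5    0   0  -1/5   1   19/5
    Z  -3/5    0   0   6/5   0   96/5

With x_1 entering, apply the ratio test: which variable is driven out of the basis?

Column x_1 entries and ratios — s1: (102/5)/(4/5) = 51/2; x_2: (16/5)/(2/5) = 8; s3: (19/5)/(3/5) = 19/3.
Smallest ratio is 19/3 in the row of s3, so s3 leaves.

s3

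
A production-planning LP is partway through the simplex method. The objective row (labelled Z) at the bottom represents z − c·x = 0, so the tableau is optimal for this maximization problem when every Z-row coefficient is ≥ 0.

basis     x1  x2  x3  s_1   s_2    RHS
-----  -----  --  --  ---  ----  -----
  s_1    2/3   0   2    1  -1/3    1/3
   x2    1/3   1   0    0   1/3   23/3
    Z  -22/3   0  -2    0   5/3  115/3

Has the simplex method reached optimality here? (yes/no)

The Z-row has a negative entry -22/3 in column x1, so it is not optimal.

no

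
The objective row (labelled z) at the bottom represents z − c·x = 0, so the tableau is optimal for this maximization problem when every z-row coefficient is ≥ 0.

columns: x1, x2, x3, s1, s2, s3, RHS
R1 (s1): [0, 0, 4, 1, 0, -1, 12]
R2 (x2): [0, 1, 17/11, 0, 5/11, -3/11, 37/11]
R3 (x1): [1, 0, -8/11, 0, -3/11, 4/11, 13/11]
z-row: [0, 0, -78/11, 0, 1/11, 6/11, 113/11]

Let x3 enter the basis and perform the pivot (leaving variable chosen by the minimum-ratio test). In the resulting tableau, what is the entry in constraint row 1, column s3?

Ratio test on column x3 — row 1: 12/4 = 3; row 2: (37/11)/(17/11) = 37/17; row 3: entry -8/11 ≤ 0. Minimum is 37/17 at row 2 (x2 leaves); pivot element 17/11.
Divide row 2 by 17/11; eliminate column x3 from the other rows.
Row 1 update in column s3: -1 − 4·(-3/17) = -5/17.

-5/17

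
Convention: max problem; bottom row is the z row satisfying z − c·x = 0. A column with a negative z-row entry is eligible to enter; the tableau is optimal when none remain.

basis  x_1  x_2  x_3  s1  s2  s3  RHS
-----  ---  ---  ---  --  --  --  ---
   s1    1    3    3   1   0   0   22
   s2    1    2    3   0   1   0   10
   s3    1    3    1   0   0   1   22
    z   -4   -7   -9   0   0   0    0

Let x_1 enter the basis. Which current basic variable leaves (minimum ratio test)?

Column x_1 entries and ratios — s1: 22/1 = 22; s2: 10/1 = 10; s3: 22/1 = 22.
Smallest ratio is 10 in the row of s2, so s2 leaves.

s2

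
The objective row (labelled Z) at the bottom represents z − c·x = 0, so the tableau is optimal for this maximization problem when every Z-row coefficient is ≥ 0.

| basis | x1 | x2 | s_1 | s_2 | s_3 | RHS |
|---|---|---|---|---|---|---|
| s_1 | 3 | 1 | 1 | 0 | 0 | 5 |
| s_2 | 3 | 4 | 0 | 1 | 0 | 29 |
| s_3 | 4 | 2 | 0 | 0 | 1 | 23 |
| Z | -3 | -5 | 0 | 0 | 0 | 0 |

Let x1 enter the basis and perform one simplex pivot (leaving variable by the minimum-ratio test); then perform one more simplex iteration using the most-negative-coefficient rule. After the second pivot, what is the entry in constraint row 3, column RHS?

13

Ratio test on column x1 — row 1: 5/3 = 5/3; row 2: 29/3 = 29/3; row 3: 23/4 = 23/4. Minimum is 5/3 at row 1 (s_1 leaves); pivot element 3.
Divide row 1 by 3; eliminate column x1 from the other rows.
Second iteration: most negative Z-row entry is -4 in column x2, so x2 enters.
Ratio test on column x2 — row 1: (5/3)/(1/3) = 5; row 2: 24/3 = 8; row 3: (49/3)/(2/3) = 49/2. Minimum is 5 at row 1 (x1 leaves); pivot element 1/3.
Divide row 1 by 1/3; eliminate column x2 from the other rows.
After both pivots, the entry at constraint row 3, column RHS is 13.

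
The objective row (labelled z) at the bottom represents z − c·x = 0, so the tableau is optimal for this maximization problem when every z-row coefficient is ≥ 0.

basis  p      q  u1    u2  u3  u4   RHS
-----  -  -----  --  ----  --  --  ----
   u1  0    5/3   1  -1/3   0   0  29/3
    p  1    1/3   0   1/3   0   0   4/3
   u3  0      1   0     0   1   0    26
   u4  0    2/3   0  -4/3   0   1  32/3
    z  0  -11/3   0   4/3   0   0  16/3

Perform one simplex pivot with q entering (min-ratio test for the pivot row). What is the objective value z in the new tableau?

20

Ratio test on column q — row 1: (29/3)/(5/3) = 29/5; row 2: (4/3)/(1/3) = 4; row 3: 26/1 = 26; row 4: (32/3)/(2/3) = 16. Minimum is 4 at row 2 (p leaves); pivot element 1/3.
Pivot on row 2; the z-row RHS becomes 16/3 − (-11/3)·4 = 20.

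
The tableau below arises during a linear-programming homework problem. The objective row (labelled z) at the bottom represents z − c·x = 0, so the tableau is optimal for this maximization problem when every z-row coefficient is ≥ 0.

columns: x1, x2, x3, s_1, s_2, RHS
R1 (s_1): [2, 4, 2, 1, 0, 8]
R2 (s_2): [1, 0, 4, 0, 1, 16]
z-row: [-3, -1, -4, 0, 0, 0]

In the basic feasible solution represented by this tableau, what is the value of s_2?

s_2 is basic (row 2); its value is the RHS of that row, 16.

16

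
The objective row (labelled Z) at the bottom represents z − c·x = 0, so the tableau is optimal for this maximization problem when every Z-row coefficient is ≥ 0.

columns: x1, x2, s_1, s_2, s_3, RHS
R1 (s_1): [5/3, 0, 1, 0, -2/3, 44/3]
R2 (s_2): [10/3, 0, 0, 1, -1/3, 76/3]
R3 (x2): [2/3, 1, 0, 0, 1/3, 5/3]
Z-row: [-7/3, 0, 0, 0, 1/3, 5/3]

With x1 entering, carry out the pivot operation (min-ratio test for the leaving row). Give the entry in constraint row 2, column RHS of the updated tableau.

17

Ratio test on column x1 — row 1: (44/3)/(5/3) = 44/5; row 2: (76/3)/(10/3) = 38/5; row 3: (5/3)/(2/3) = 5/2. Minimum is 5/2 at row 3 (x2 leaves); pivot element 2/3.
Divide row 3 by 2/3; eliminate column x1 from the other rows.
Row 2 update in column RHS: 76/3 − (10/3)·(5/2) = 17.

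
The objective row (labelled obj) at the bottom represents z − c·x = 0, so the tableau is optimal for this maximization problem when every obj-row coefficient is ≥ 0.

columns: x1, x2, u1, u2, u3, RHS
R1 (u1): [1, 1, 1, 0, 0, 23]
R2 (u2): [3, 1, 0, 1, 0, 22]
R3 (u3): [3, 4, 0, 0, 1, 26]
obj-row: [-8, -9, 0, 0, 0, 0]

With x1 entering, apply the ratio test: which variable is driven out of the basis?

Column x1 entries and ratios — u1: 23/1 = 23; u2: 22/3 = 22/3; u3: 26/3 = 26/3.
Smallest ratio is 22/3 in the row of u2, so u2 leaves.

u2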